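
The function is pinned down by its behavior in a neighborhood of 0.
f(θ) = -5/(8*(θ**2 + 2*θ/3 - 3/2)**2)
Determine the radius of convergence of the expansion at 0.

Denominator factor (θ**2 + 2*θ/3 - 3/2)^2: discriminant 58/9, real irrational roots -1/3 + (1/6)*sqrt(58) and -1/3 - (1/6)*sqrt(58); poles of order 2, moduli -1/3 + (1/6)*sqrt(58) and 1/3 + (1/6)*sqrt(58).
The radius of convergence is the smallest modulus among the singular points: -1/3 + (1/6)*sqrt(58).

The radius of convergence is -1/3 + (1/6)*sqrt(58).


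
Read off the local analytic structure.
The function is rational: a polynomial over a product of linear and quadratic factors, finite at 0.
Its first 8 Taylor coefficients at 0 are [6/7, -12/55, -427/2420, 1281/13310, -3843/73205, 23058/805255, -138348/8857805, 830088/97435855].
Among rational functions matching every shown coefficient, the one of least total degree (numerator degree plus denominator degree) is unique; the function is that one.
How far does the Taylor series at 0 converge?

The radius of convergence is 11/6.

No rational of total degree below 3 reproduces all 8 coefficients; solving the [2/1] Pade equations on them gives f(φ) = (-13*φ**2/24 + 16*φ/35 + 11/7)/(φ + 11/6), whose expansion matches every shown term.
Denominator factor (φ + 11/6): pole of order 1 at -11/6, modulus 11/6.
The radius of convergence is the smallest modulus among the singular points: 11/6.


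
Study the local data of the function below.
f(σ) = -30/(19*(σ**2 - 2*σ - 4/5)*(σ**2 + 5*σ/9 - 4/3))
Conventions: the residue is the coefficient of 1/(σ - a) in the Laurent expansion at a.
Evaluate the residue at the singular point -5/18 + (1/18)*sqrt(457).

The residue is 77625/294956 + (35775/7094468)*sqrt(457).

The factor σ**2 + 5*σ/9 - 4/3 splits as (σ - a)(σ - a') with a = -5/18 + (1/18)*sqrt(457), a' = -5/18 - (1/18)*sqrt(457). At the order-1 pole a set g(σ) = (σ - a)*f(σ) = [-30/(19*(σ**2 - 2*σ - 4/5))] / (σ - a').
Simple pole: residue = g(a) at a = -5/18 + (1/18)*sqrt(457), which is 77625/294956 + (35775/7094468)*sqrt(457).


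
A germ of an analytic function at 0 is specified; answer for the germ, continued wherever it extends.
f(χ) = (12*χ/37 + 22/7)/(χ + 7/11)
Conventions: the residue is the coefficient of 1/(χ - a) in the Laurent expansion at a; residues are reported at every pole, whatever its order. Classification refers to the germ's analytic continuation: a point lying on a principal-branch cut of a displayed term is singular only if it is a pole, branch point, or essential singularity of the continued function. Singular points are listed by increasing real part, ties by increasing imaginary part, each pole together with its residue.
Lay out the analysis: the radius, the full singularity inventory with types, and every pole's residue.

Radius of convergence at 0: 7/11.
At -7/11: a pole of order 1; residue 8366/2849.

Denominator factor (χ + 7/11): pole of order 1 at -7/11, modulus 7/11.
The radius of convergence is the smallest modulus among the singular points: 7/11.
At the order-1 pole -7/11 set g(χ) = (χ - (-7/11))*f(χ) = 12*χ/37 + 22/7.
Simple pole: residue = g(a) at a = -7/11, which is 8366/2849.


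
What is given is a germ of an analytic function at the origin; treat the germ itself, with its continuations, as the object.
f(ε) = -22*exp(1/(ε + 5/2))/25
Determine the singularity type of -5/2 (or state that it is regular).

The exponent 1/(ε - (-5/2)) has a pole at -5/2, so exp(1/(ε - (-5/2))) takes every nonzero value near it: an essential singularity (not a pole of any order).

The point is an essential singularity.


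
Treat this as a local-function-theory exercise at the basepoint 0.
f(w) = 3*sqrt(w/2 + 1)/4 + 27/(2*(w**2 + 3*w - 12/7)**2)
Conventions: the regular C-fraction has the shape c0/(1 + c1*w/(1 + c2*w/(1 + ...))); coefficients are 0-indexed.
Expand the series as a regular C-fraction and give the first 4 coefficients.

The regular C-fraction coefficients are [171/32, -347/114, 19157/158232, -999020779/159539496].

Taylor coefficients (expand at 0): a_0 = 171/32, a_1 = 1041/64, a_2 = 24341/512, a_3 = 32415/256.
c0 = a_0 = 171/32. Peel one level at a time: if S = 1 + c*w/S' with S'(0) = 1, then c is the w-coefficient of S and S' = c*w/(S - 1).
S_1 = c0/f = 1 + (-347/114)*w + (19157/51984)*w^2 + ...; c1 = -347/114.
S_2 = c1*w/(S_1 - 1) = 1 + (19157/158232)*w + (52580041/69355584)*w^2 + ...; c2 = 19157/158232.
S_3 = c2*w/(S_2 - 1) = 1 + (-999020779/159539496)*w + ...; c3 = -999020779/159539496.


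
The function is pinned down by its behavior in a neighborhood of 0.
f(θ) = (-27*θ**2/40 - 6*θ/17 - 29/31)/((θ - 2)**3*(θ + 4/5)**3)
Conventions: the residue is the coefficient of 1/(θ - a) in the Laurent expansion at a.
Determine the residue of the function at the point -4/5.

At the order-3 pole -4/5 set g(θ) = (θ - (-4/5))^3*f(θ) = (-27*θ**2/40 - 6*θ/17 - 29/31)/(θ - 2)**3.
Order-3 pole: residue = g''(a)/2; g''(-4/5) = 18759525/283433248, so the residue is 18759525/566866496.

The residue is 18759525/566866496.


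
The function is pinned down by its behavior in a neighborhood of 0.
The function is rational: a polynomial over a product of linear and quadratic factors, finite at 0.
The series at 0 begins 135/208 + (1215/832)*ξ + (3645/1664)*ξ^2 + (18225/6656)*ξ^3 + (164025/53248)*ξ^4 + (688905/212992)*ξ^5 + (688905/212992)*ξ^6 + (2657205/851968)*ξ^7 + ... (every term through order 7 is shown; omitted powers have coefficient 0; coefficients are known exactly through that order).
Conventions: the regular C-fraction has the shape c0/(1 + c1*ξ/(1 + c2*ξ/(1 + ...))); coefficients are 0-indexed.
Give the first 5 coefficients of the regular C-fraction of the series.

Taylor coefficients (read off): a_0 = 135/208, a_1 = 1215/832, a_2 = 3645/1664, a_3 = 18225/6656, a_4 = 164025/53248.
c0 = a_0 = 135/208. Peel one level at a time: if S = 1 + c*ξ/S' with S'(0) = 1, then c is the ξ-coefficient of S and S' = c*ξ/(S - 1).
S_1 = c0/f = 1 + (-9/4)*ξ + (27/16)*ξ^2 + ...; c1 = -9/4.
S_2 = c1*ξ/(S_1 - 1) = 1 + (3/4)*ξ + (3/8)*ξ^2 + ...; c2 = 3/4.
S_3 = c2*ξ/(S_2 - 1) = 1 + (-1/2)*ξ + (1/16)*ξ^2 + ...; c3 = -1/2.
S_4 = c3*ξ/(S_3 - 1) = 1 + (1/8)*ξ + ...; c4 = 1/8.

The regular C-fraction coefficients are [135/208, -9/4, 3/4, -1/2, 1/8].


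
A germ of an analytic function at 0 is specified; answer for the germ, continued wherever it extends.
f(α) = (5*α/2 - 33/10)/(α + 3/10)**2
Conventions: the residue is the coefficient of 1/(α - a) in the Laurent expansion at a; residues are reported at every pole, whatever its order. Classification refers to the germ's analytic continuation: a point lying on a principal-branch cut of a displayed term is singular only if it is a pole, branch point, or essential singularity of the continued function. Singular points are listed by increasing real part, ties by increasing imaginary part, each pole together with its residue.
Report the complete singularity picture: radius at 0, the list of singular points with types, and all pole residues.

Radius of convergence at 0: 3/10.
At -3/10: a pole of order 2; residue 5/2.

Denominator factor (α + 3/10)^2: pole of order 2 at -3/10, modulus 3/10.
The radius of convergence is the smallest modulus among the singular points: 3/10.
At the order-2 pole -3/10 set g(α) = (α - (-3/10))^2*f(α) = 5*α/2 - 33/10.
Order-2 pole: residue = g'(a); g'(-3/10) = 5/2, so the residue is 5/2.


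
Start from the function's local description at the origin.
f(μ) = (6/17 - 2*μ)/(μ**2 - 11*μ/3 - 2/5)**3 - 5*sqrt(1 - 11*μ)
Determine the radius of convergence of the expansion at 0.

The radius of convergence is 1/11.

Denominator factor (μ**2 - 11*μ/3 - 2/5)^3: discriminant 677/45, real irrational roots 11/6 + (1/30)*sqrt(3385) and 11/6 - (1/30)*sqrt(3385); poles of order 3, moduli 11/6 + (1/30)*sqrt(3385) and -11/6 + (1/30)*sqrt(3385).
Branch term (-5)*sqrt(1 - μ/(1/11)): its argument vanishes at μ = 1/11, a square-root branch point, modulus 1/11.
The radius of convergence is the smallest modulus among the singular points: 1/11.


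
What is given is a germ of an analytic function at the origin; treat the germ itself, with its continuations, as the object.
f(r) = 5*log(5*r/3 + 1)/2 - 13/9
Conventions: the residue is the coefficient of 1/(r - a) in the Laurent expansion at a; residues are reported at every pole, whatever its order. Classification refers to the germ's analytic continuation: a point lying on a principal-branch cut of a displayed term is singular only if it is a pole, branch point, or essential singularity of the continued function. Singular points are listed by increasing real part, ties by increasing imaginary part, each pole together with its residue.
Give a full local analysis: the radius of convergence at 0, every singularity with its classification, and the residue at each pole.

Branch term (5/2)*log(1 - r/(-3/5)): its argument vanishes at r = -3/5, a logarithmic branch point, modulus 3/5.
The radius of convergence is the smallest modulus among the singular points: 3/5.

Radius of convergence at 0: 3/5.
At -3/5: a logarithmic branch point.


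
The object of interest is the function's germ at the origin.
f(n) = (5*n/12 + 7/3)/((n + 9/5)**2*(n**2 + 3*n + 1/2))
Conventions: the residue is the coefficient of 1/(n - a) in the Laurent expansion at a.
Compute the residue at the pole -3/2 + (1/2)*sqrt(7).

The residue is -3875/82668 + (81175/578676)*sqrt(7).

The factor n**2 + 3*n + 1/2 splits as (n - a)(n - a') with a = -3/2 + (1/2)*sqrt(7), a' = -3/2 - (1/2)*sqrt(7). At the order-1 pole a set g(n) = (n - a)*f(n) = [(5*n/12 + 7/3)/(n + 9/5)**2] / (n - a').
Simple pole: residue = g(a) at a = -3/2 + (1/2)*sqrt(7), which is -3875/82668 + (81175/578676)*sqrt(7).


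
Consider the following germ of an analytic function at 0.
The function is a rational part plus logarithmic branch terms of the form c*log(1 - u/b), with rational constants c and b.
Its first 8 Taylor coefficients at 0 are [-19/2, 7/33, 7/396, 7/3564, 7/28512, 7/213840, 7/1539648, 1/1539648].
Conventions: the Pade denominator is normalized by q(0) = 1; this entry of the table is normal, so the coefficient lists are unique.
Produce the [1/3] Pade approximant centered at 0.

Taylor coefficients needed (read off): a_0 = -19/2, a_1 = 7/33, a_2 = 7/396, a_3 = 7/3564, a_4 = 7/28512.
Write the denominator as Q(u) = 1 + q1*u + q2*u^2 + q3*u^3. Requiring Q*f - P = O(u^5) with deg P <= 1 kills the coefficients of u^2..u^4 in Q*f:
  u^2: a_2 + q1*a_1 + q2*a_0 = 0, i.e. 7/396 + (7/33)*q1 + (-19/2)*q2 = 0.
  u^3: a_3 + q1*a_2 + q2*a_1 + q3*a_0 = 0, i.e. 7/3564 + (7/396)*q1 + (7/33)*q2 + (-19/2)*q3 = 0.
  u^4: a_4 + q1*a_3 + q2*a_2 + q3*a_1 = 0, i.e. 7/28512 + (7/3564)*q1 + (7/396)*q2 + (7/33)*q3 = 0.
Solving this linear system: q1 = -176711/1526136, q2 = -553/763068, q3 = -2051/82411344.
The numerator is Q*f truncated at degree 1: P0 = a_0 = -19/2; P1 = a_1 + q1*a_0 = 44054567/33574992.

The Pade approximant has numerator coefficients [-19/2, 44054567/33574992]; denominator coefficients [1, -176711/1526136, -553/763068, -2051/82411344].


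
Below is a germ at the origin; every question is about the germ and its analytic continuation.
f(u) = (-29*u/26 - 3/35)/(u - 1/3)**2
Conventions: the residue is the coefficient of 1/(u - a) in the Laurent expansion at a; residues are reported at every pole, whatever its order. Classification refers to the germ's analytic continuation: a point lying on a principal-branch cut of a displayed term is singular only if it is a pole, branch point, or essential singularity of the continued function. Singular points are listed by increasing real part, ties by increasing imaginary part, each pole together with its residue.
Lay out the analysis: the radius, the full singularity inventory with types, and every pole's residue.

Denominator factor (u - 1/3)^2: pole of order 2 at 1/3, modulus 1/3.
The radius of convergence is the smallest modulus among the singular points: 1/3.
At the order-2 pole 1/3 set g(u) = (u - (1/3))^2*f(u) = -29*u/26 - 3/35.
Order-2 pole: residue = g'(a); g'(1/3) = -29/26, so the residue is -29/26.

Radius of convergence at 0: 1/3.
At 1/3: a pole of order 2; residue -29/26.


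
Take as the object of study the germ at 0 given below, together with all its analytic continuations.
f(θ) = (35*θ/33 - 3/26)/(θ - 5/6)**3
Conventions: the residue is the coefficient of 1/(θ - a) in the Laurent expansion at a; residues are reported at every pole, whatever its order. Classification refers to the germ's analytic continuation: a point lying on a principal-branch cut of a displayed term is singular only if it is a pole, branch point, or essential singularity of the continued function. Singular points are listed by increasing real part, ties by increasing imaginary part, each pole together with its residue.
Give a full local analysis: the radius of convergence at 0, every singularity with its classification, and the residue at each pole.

Denominator factor (θ - 5/6)^3: pole of order 3 at 5/6, modulus 5/6.
The radius of convergence is the smallest modulus among the singular points: 5/6.
At the order-3 pole 5/6 set g(θ) = (θ - (5/6))^3*f(θ) = 35*θ/33 - 3/26.
Order-3 pole: residue = g''(a)/2; g''(5/6) = 0, so the residue is 0.

Radius of convergence at 0: 5/6.
At 5/6: a pole of order 3; residue 0.


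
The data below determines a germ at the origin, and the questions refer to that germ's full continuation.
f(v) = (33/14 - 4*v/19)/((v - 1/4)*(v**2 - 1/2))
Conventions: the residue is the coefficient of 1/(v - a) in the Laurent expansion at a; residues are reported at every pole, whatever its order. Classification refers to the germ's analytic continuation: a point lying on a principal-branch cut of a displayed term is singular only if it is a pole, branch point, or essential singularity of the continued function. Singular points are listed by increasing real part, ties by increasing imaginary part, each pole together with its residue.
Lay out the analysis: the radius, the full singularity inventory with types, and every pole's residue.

Radius of convergence at 0: 1/4.
At -(1/2)*sqrt(2): a pole of order 1; residue 2452/931 - (515/931)*sqrt(2).
At 1/4: a pole of order 1; residue -4904/931.
At (1/2)*sqrt(2): a pole of order 1; residue 2452/931 + (515/931)*sqrt(2).


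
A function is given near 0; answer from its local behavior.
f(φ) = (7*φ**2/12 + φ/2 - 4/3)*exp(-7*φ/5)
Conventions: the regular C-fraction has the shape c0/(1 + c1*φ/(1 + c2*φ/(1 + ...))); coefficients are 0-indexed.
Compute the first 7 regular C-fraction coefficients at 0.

The regular C-fraction coefficients are [-4/3, 71/40, -3333/2840, 732158/3549645, -212369591/747025290, -14021931/582551225, 45482021039/12840455150].

Taylor coefficients (expand at 0): a_0 = -4/3, a_1 = 71/30, a_2 = -427/300, a_3 = 637/2250, a_4 = 5831/45000, a_5 = -285719/2250000, a_6 = 3848803/67500000.
c0 = a_0 = -4/3. Peel one level at a time: if S = 1 + c*φ/S' with S'(0) = 1, then c is the φ-coefficient of S and S' = c*φ/(S - 1).
S_1 = c0/f = 1 + (71/40)*φ + (3333/1600)*φ^2 + ...; c1 = 71/40.
S_2 = c1*φ/(S_1 - 1) = 1 + (-3333/2840)*φ + (366079/1512300)*φ^2 + ...; c2 = -3333/2840.
S_3 = c2*φ/(S_2 - 1) = 1 + (732158/3549645)*φ + (146564929/2499500025)*φ^2 + ...; c3 = 732158/3549645.
S_4 = c3*φ/(S_3 - 1) = 1 + (-212369591/747025290)*φ + (-286450423/41861880750)*φ^2 + ...; c4 = -212369591/747025290.
S_5 = c4*φ/(S_4 - 1) = 1 + (-14021931/582551225)*φ + (142034671779/1665947571250)*φ^2 + ...; c5 = -14021931/582551225.
S_6 = c5*φ/(S_5 - 1) = 1 + (45482021039/12840455150)*φ + ...; c6 = 45482021039/12840455150.


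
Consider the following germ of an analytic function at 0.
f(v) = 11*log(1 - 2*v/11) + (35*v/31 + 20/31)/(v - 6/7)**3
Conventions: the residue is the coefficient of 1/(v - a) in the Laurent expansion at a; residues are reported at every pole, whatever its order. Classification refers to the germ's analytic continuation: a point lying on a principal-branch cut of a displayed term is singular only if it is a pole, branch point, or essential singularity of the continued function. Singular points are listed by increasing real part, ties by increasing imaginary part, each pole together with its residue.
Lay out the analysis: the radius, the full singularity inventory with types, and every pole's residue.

Denominator factor (v - 6/7)^3: pole of order 3 at 6/7, modulus 6/7.
Branch term (11)*log(1 - v/(11/2)): its argument vanishes at v = 11/2, a logarithmic branch point, modulus 11/2.
The radius of convergence is the smallest modulus among the singular points: 6/7.
The branch term is analytic at 6/7 and contributes nothing to the residue; only the rational part matters.
At the order-3 pole 6/7 set g(v) = (v - (6/7))^3*(rational part) = 35*v/31 + 20/31.
Order-3 pole: residue = g''(a)/2; g''(6/7) = 0, so the residue is 0.
List the singular points by increasing real part (a conjugate pair: the negative imaginary part first).

Radius of convergence at 0: 6/7.
At 6/7: a pole of order 3; residue 0.
At 11/2: a logarithmic branch point.


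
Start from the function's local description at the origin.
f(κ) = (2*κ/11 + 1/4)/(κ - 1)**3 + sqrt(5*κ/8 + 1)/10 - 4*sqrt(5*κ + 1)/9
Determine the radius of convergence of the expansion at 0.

The radius of convergence is 1/5.

Denominator factor (κ - 1)^3: pole of order 3 at 1, modulus 1.
Branch term (1/10)*sqrt(1 - κ/(-8/5)): its argument vanishes at κ = -8/5, a square-root branch point, modulus 8/5.
Branch term (-4/9)*sqrt(1 - κ/(-1/5)): its argument vanishes at κ = -1/5, a square-root branch point, modulus 1/5.
The radius of convergence is the smallest modulus among the singular points: 1/5.


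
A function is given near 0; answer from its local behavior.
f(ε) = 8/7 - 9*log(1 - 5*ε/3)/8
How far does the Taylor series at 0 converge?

Branch term (-9/8)*log(1 - ε/(3/5)): its argument vanishes at ε = 3/5, a logarithmic branch point, modulus 3/5.
The radius of convergence is the smallest modulus among the singular points: 3/5.

The radius of convergence is 3/5.


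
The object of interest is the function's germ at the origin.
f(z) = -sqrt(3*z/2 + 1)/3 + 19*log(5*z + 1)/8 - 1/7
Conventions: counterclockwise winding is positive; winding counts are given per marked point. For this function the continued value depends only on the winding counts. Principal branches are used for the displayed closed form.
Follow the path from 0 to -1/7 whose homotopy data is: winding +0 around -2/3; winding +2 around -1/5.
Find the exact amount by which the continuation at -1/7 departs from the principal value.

Continued minus principal equals (19/2)*pi*i.

The rational part is single-valued and drops out of the difference; each branch term changes only by its own monodromy.
(19/8)*log(1 - z/(-1/5)): each positive loop around -1/5 adds 2*pi*i to the log, so winding +2 contributes (19/8)*(2)*2*pi*i = (19/2)*pi*i.
(-1/3)*sqrt(1 - z/(-2/3)): winding +0 is even, the square root returns to the same sheet, contribution 0.
Summing the contributions at z = -1/7 gives (19/2)*pi*i.


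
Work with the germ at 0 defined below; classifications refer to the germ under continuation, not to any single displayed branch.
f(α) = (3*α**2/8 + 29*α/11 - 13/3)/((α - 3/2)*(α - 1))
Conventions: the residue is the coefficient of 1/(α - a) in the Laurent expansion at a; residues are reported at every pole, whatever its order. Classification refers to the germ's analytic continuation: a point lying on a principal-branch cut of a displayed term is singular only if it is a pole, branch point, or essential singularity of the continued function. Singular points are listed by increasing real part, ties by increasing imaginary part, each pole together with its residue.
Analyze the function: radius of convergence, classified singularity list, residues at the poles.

Denominator factor (α - 1): pole of order 1 at 1, modulus 1.
Denominator factor (α - 3/2): pole of order 1 at 3/2, modulus 3/2.
The radius of convergence is the smallest modulus among the singular points: 1.
At the order-1 pole 1 set g(α) = (α - (1))*f(α) = (3*α**2/8 + 29*α/11 - 13/3)/(α - 3/2).
Simple pole: residue = g(a) at a = 1, which is 349/132.
At the order-1 pole 3/2 set g(α) = (α - (3/2))*f(α) = (3*α**2/8 + 29*α/11 - 13/3)/(α - 1).
Simple pole: residue = g(a) at a = 3/2, which is 491/528.
List the singular points by increasing real part (a conjugate pair: the negative imaginary part first).

Radius of convergence at 0: 1.
At 1: a pole of order 1; residue 349/132.
At 3/2: a pole of order 1; residue 491/528.


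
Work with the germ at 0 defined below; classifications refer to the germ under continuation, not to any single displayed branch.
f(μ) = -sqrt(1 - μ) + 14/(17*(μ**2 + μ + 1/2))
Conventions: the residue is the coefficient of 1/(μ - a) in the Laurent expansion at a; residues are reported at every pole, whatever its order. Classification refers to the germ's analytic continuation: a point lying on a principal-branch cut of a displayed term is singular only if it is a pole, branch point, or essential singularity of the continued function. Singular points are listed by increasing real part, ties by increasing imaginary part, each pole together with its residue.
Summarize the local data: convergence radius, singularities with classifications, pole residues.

Radius of convergence at 0: (1/2)*sqrt(2).
At (-1/2) - (1/2)*i: a pole of order 1; residue (14/17)*i.
At (-1/2) + (1/2)*i: a pole of order 1; residue -(14/17)*i.
At 1: an algebraic (square-root) branch point.

Denominator factor (μ**2 + μ + 1/2): discriminant -1, complex-conjugate roots (-1/2) + (1/2)*i and (-1/2) - (1/2)*i; poles of order 1, moduli (1/2)*sqrt(2) and (1/2)*sqrt(2).
Branch term (-1)*sqrt(1 - μ/(1)): its argument vanishes at μ = 1, a square-root branch point, modulus 1.
The radius of convergence is the smallest modulus among the singular points: (1/2)*sqrt(2).
The branch term is analytic at (-1/2) - (1/2)*i and contributes nothing to the residue; only the rational part matters.
The factor μ**2 + μ + 1/2 splits as (μ - a)(μ - a') with a = (-1/2) - (1/2)*i, a' = (-1/2) + (1/2)*i. At the order-1 pole a set g(μ) = (μ - a)*(rational part) = [14/17] / (μ - a').
Simple pole: residue = g(a) at a = (-1/2) - (1/2)*i, which is (14/17)*i.
The branch term is analytic at (-1/2) + (1/2)*i and contributes nothing to the residue; only the rational part matters.
The factor μ**2 + μ + 1/2 splits as (μ - a)(μ - a') with a = (-1/2) + (1/2)*i, a' = (-1/2) - (1/2)*i. At the order-1 pole a set g(μ) = (μ - a)*(rational part) = [14/17] / (μ - a').
Simple pole: residue = g(a) at a = (-1/2) + (1/2)*i, which is -(14/17)*i.
List the singular points by increasing real part (a conjugate pair: the negative imaginary part first).


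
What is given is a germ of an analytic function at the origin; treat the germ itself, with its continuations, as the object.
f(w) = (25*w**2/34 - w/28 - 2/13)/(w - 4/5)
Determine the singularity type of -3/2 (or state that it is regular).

Denominator factors: w - 4/5 = -23/10 at w = -3/2 — none vanishes.
So the germ continues analytically to -3/2.

The point is a regular point.


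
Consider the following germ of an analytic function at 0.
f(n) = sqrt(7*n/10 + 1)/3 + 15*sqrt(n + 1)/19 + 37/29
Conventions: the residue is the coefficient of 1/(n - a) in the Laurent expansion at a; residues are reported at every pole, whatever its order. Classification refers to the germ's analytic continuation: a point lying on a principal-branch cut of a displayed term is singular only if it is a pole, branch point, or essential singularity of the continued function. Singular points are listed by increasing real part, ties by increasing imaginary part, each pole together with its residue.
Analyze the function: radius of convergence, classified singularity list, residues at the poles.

Radius of convergence at 0: 1.
At -10/7: an algebraic (square-root) branch point.
At -1: an algebraic (square-root) branch point.

Branch term (15/19)*sqrt(1 - n/(-1)): its argument vanishes at n = -1, a square-root branch point, modulus 1.
Branch term (1/3)*sqrt(1 - n/(-10/7)): its argument vanishes at n = -10/7, a square-root branch point, modulus 10/7.
The radius of convergence is the smallest modulus among the singular points: 1.
List the singular points by increasing real part (a conjugate pair: the negative imaginary part first).


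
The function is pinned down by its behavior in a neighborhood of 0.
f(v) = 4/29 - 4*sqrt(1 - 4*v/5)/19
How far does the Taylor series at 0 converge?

Branch term (-4/19)*sqrt(1 - v/(5/4)): its argument vanishes at v = 5/4, a square-root branch point, modulus 5/4.
The radius of convergence is the smallest modulus among the singular points: 5/4.

The radius of convergence is 5/4.


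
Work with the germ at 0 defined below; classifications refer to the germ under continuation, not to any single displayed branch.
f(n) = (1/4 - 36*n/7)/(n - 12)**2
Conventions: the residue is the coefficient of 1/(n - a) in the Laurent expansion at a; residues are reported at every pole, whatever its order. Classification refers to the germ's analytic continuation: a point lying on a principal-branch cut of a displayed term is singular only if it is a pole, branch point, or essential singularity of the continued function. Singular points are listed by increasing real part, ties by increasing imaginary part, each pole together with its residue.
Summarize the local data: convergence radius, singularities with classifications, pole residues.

Radius of convergence at 0: 12.
At 12: a pole of order 2; residue -36/7.

Denominator factor (n - 12)^2: pole of order 2 at 12, modulus 12.
The radius of convergence is the smallest modulus among the singular points: 12.
At the order-2 pole 12 set g(n) = (n - (12))^2*f(n) = 1/4 - 36*n/7.
Order-2 pole: residue = g'(a); g'(12) = -36/7, so the residue is -36/7.


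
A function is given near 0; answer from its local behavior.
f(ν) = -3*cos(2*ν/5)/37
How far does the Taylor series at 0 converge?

The radius of convergence is infinite.

The factor cos(2*ν/5) is entire and contributes no finite singular point.
The polynomial part has no poles.
No finite singular points: the Taylor series at 0 converges everywhere.


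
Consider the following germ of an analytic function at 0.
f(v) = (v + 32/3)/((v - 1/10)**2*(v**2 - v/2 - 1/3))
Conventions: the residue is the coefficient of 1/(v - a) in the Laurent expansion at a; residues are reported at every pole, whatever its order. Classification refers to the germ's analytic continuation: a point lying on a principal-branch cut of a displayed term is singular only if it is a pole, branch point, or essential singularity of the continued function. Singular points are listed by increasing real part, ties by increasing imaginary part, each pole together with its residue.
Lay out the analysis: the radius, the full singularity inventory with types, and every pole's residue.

Denominator factor (v**2 - v/2 - 1/3): discriminant 19/12, real irrational roots 1/4 + (1/12)*sqrt(57) and 1/4 - (1/12)*sqrt(57); poles of order 1, moduli 1/4 + (1/12)*sqrt(57) and -1/4 + (1/12)*sqrt(57).
Denominator factor (v - 1/10)^2: pole of order 2 at 1/10, modulus 1/10.
The radius of convergence is the smallest modulus among the singular points: 1/10.
The factor v**2 - v/2 - 1/3 splits as (v - a)(v - a') with a = 1/4 - (1/12)*sqrt(57), a' = 1/4 + (1/12)*sqrt(57). At the order-1 pole a set g(v) = (v - a)*f(v) = [(v + 32/3)/(v - 1/10)**2] / (v - a').
Simple pole: residue = g(a) at a = 1/4 - (1/12)*sqrt(57), which is -64275/6272 - (400325/119168)*sqrt(57).
At the order-2 pole 1/10 set g(v) = (v - (1/10))^2*f(v) = (v + 32/3)/(v**2 - v/2 - 1/3).
Order-2 pole: residue = g'(a); g'(1/10) = 64275/3136, so the residue is 64275/3136.
The factor v**2 - v/2 - 1/3 splits as (v - a)(v - a') with a = 1/4 + (1/12)*sqrt(57), a' = 1/4 - (1/12)*sqrt(57). At the order-1 pole a set g(v) = (v - a)*f(v) = [(v + 32/3)/(v - 1/10)**2] / (v - a').
Simple pole: residue = g(a) at a = 1/4 + (1/12)*sqrt(57), which is -64275/6272 + (400325/119168)*sqrt(57).
List the singular points by increasing real part (a conjugate pair: the negative imaginary part first).

Radius of convergence at 0: 1/10.
At 1/4 - (1/12)*sqrt(57): a pole of order 1; residue -64275/6272 - (400325/119168)*sqrt(57).
At 1/10: a pole of order 2; residue 64275/3136.
At 1/4 + (1/12)*sqrt(57): a pole of order 1; residue -64275/6272 + (400325/119168)*sqrt(57).


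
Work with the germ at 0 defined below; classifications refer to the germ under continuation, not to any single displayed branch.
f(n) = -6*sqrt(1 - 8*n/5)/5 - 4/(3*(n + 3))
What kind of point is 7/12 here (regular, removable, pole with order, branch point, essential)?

The point is a regular point.

Denominator factors: n + 3 = 43/12 at n = 7/12 — none vanishes.
Branch term sqrt(1 - n/(5/8)): argument at 7/12 is 1/15, nonzero, so 7/12 is not its branch point (a point on a principal cut is still regular for the continued germ).
So the germ continues analytically to 7/12.


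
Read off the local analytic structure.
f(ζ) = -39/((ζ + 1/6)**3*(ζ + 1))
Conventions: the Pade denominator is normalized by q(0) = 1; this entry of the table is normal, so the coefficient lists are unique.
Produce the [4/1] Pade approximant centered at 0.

The Pade approximant has numerator coefficients [-8424, 1935279216/21835, -13594112064/21835, 14807774592/4367, -56236063104/4367]; denominator coefficients [1, 185131/21835].

Taylor coefficients needed (expand at 0): a_0 = -8424, a_1 = 160056, a_2 = -1979640, a_3 = 20175480, a_4 = -183938040, a_5 = 1559543544.
Write the denominator as Q(ζ) = 1 + q1*ζ. Requiring Q*f - P = O(ζ^6) with deg P <= 4 kills the coefficients of ζ^5..ζ^5 in Q*f:
  ζ^5: a_5 + q1*a_4 = 0, i.e. 1559543544 + (-183938040)*q1 = 0.
Solving this linear system: q1 = 185131/21835.
The numerator is Q*f truncated at degree 4: P0 = a_0 = -8424; P1 = a_1 + q1*a_0 = 1935279216/21835; P2 = a_2 + q1*a_1 = -13594112064/21835; P3 = a_3 + q1*a_2 = 14807774592/4367; P4 = a_4 + q1*a_3 = -56236063104/4367.


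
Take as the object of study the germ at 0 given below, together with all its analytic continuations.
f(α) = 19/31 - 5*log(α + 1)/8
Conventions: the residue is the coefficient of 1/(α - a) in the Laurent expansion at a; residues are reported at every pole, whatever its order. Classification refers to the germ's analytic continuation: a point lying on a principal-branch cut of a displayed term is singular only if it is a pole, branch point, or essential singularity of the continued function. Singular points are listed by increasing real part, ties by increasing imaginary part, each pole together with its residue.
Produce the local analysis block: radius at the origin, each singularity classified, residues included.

Branch term (-5/8)*log(1 - α/(-1)): its argument vanishes at α = -1, a logarithmic branch point, modulus 1.
The radius of convergence is the smallest modulus among the singular points: 1.

Radius of convergence at 0: 1.
At -1: a logarithmic branch point.


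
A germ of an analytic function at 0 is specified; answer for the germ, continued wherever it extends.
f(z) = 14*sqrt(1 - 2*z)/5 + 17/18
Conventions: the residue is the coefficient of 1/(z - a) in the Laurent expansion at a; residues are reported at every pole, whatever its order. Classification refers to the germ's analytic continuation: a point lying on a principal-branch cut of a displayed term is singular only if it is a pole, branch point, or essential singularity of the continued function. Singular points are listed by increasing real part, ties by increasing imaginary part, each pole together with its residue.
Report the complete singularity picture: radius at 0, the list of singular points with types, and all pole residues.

Branch term (14/5)*sqrt(1 - z/(1/2)): its argument vanishes at z = 1/2, a square-root branch point, modulus 1/2.
The radius of convergence is the smallest modulus among the singular points: 1/2.

Radius of convergence at 0: 1/2.
At 1/2: an algebraic (square-root) branch point.


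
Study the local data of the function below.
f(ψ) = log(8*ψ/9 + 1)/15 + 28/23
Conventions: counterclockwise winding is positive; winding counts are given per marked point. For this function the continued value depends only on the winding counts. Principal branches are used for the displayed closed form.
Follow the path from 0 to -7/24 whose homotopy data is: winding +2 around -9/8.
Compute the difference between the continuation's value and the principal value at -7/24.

The rational part is single-valued and drops out of the difference; each branch term changes only by its own monodromy.
(1/15)*log(1 - ψ/(-9/8)): each positive loop around -9/8 adds 2*pi*i to the log, so winding +2 contributes (1/15)*(2)*2*pi*i = (4/15)*pi*i.
Summing the contributions at ψ = -7/24 gives (4/15)*pi*i.

Continued minus principal equals (4/15)*pi*i.


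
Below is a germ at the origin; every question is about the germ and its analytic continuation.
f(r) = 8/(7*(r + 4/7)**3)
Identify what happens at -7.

Denominator factors: r + 4/7 = -45/7 at r = -7 — none vanishes.
So the germ continues analytically to -7.

The point is a regular point.


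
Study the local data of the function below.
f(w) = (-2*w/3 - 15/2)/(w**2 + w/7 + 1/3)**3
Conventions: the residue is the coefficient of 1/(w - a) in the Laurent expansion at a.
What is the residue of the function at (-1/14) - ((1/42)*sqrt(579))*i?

The residue is -((6763617/7189057)*sqrt(579))*i.

The factor w**2 + w/7 + 1/3 splits as (w - a)(w - a') with a = (-1/14) - ((1/42)*sqrt(579))*i, a' = (-1/14) + ((1/42)*sqrt(579))*i. At the order-3 pole a set g(w) = (w - a)^3*f(w) = [-2*w/3 - 15/2] / (w - a')^3.
Order-3 pole: residue = g''(a)/2; g''((-1/14) - ((1/42)*sqrt(579))*i) = -((13527234/7189057)*sqrt(579))*i, so the residue is -((6763617/7189057)*sqrt(579))*i.


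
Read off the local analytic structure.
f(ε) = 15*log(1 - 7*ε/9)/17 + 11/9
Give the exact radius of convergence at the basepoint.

The radius of convergence is 9/7.

Branch term (15/17)*log(1 - ε/(9/7)): its argument vanishes at ε = 9/7, a logarithmic branch point, modulus 9/7.
The radius of convergence is the smallest modulus among the singular points: 9/7.


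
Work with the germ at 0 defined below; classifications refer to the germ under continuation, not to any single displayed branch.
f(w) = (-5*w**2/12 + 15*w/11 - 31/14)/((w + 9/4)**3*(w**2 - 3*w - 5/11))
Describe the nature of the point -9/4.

The denominator factor w + 9/4 vanishes at -9/4 and appears to the power 3; the numerator there equals -36427/4928, nonzero, and no other factor vanishes.
Hence a pole whose order is the multiplicity, 3.

The point is a pole of order 3.


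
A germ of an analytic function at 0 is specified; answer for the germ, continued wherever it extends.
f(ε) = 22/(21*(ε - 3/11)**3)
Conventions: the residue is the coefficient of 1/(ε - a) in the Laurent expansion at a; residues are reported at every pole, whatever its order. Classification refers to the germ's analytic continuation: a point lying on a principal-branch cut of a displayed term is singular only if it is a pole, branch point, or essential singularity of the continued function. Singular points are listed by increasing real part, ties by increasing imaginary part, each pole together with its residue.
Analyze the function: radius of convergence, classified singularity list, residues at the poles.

Denominator factor (ε - 3/11)^3: pole of order 3 at 3/11, modulus 3/11.
The radius of convergence is the smallest modulus among the singular points: 3/11.
At the order-3 pole 3/11 set g(ε) = (ε - (3/11))^3*f(ε) = 22/21.
Order-3 pole: residue = g''(a)/2; g''(3/11) = 0, so the residue is 0.

Radius of convergence at 0: 3/11.
At 3/11: a pole of order 3; residue 0.


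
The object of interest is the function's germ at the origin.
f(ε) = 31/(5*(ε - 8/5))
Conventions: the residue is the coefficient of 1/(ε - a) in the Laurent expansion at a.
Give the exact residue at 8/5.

The residue is 31/5.

At the order-1 pole 8/5 set g(ε) = (ε - (8/5))*f(ε) = 31/5.
Simple pole: residue = g(a) at a = 8/5, which is 31/5.


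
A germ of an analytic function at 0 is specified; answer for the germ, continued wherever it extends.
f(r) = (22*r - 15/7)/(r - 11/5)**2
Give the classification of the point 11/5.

The point is a pole of order 2.

The denominator factor r - 11/5 vanishes at 11/5 and appears to the power 2; the numerator there equals 1619/35, nonzero, and no other factor vanishes.
Hence a pole whose order is the multiplicity, 2.


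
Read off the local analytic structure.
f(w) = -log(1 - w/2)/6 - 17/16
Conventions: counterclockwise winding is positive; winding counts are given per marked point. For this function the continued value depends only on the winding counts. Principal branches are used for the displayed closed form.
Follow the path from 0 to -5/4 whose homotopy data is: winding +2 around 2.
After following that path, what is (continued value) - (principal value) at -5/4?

Continued minus principal equals -(2/3)*pi*i.

The rational part is single-valued and drops out of the difference; each branch term changes only by its own monodromy.
(-1/6)*log(1 - w/(2)): each positive loop around 2 adds 2*pi*i to the log, so winding +2 contributes (-1/6)*(2)*2*pi*i = -(2/3)*pi*i.
Summing the contributions at w = -5/4 gives -(2/3)*pi*i.


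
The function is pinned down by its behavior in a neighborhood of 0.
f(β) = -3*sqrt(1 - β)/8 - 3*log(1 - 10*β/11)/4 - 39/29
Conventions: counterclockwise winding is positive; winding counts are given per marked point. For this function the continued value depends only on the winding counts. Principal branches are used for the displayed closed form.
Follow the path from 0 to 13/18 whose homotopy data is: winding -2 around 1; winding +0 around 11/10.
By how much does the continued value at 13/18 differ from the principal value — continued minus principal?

Continued minus principal equals 0.

The rational part is single-valued and drops out of the difference; each branch term changes only by its own monodromy.
(-3/8)*sqrt(1 - β/(1)): winding -2 is even, the square root returns to the same sheet, contribution 0.
(-3/4)*log(1 - β/(11/10)): winding 0 around 11/10, so this term returns to its principal value, contribution 0.
Summing the contributions at β = 13/18 gives 0.


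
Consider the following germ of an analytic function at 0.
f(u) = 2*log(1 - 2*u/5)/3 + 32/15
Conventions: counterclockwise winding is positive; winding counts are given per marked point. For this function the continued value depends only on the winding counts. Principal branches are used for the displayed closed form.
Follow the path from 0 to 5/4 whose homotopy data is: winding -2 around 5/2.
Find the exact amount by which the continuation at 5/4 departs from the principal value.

The rational part is single-valued and drops out of the difference; each branch term changes only by its own monodromy.
(2/3)*log(1 - u/(5/2)): each positive loop around 5/2 adds 2*pi*i to the log, so winding -2 contributes (2/3)*(-2)*2*pi*i = -(8/3)*pi*i.
Summing the contributions at u = 5/4 gives -(8/3)*pi*i.

Continued minus principal equals -(8/3)*pi*i.


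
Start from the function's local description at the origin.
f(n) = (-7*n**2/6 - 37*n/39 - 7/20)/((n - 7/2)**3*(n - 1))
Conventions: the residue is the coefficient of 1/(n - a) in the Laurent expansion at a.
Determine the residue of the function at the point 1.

The residue is 1282/8125.

At the order-1 pole 1 set g(n) = (n - (1))*f(n) = (-7*n**2/6 - 37*n/39 - 7/20)/(n - 7/2)**3.
Simple pole: residue = g(a) at a = 1, which is 1282/8125.


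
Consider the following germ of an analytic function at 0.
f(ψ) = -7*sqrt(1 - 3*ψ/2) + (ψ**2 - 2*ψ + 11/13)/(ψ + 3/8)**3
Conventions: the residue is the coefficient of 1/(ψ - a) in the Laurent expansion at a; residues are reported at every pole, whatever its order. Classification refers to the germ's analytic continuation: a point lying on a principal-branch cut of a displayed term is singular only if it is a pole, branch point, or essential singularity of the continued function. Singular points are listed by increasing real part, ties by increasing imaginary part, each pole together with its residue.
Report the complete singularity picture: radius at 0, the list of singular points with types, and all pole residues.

Radius of convergence at 0: 3/8.
At -3/8: a pole of order 3; residue 1.
At 2/3: an algebraic (square-root) branch point.

Denominator factor (ψ + 3/8)^3: pole of order 3 at -3/8, modulus 3/8.
Branch term (-7)*sqrt(1 - ψ/(2/3)): its argument vanishes at ψ = 2/3, a square-root branch point, modulus 2/3.
The radius of convergence is the smallest modulus among the singular points: 3/8.
The branch term is analytic at -3/8 and contributes nothing to the residue; only the rational part matters.
At the order-3 pole -3/8 set g(ψ) = (ψ - (-3/8))^3*(rational part) = ψ**2 - 2*ψ + 11/13.
Order-3 pole: residue = g''(a)/2; g''(-3/8) = 2, so the residue is 1.
List the singular points by increasing real part (a conjugate pair: the negative imaginary part first).
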